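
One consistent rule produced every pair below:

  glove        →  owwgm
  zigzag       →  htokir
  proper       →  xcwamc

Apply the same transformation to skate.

It's a Vigenère-style cipher with numeric key [8,11]: position i shifts by key[i mod 2].
Applying it to skate: s+8=a, k+11=v, a+8=i, t+11=e, e+8=m.

aviem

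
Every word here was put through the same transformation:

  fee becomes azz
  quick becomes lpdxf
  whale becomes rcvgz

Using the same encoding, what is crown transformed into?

Compare letters: f→a is +21, e→z is +21, e→z is +21 — a constant shift. Each letter is shifted forward by 21 in the alphabet (a Caesar shift of +21).
Applying it to crown: c+21=x, r+21=m, o+21=j, w+21=r, n+21=i.

xmjri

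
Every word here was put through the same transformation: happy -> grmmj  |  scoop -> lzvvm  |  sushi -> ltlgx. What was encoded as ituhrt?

bureau

h(7)→g(6) and a(0)→r(17) fit y≡17x+17 (mod 26); the inverse of 17 mod 26 is 23. Treating letters as 0–25, the rule is x ↦ 17x + 17 (mod 26).
Reversing it on ituhrt: i(8)→23·(8−17)≡1=b; t(19)→23·(19−17)≡20=u; u(20)→23·(20−17)≡17=r; h(7)→23·(7−17)≡4=e; r(17)→23·(17−17)≡0=a; t(19)→23·(19−17)≡20=u (all mod 26).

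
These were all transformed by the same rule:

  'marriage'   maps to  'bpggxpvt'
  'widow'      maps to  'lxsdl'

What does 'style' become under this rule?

hinat

Each letter is shifted forward by 15 in the alphabet (a Caesar shift of +15).
On style: s+15=h, t+15=i, y+15=n, l+15=a, e+15=t.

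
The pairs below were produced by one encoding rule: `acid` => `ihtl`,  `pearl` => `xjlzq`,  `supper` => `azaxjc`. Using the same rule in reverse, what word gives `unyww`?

It's a Vigenère-style cipher with numeric key [8,5,11]: position i shifts by key[i mod 3].
Reversing it on unyww: u−8=m, n−5=i, y−11=n, w−8=o, w−5=r.

minor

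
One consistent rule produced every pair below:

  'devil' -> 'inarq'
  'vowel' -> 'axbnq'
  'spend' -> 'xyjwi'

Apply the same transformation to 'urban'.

zagjs

Shifts by position in devil: pos 0: d→i (+5), pos 1: e→n (+9), pos 2: v→a (+5), pos 3: i→r (+9) — repeating every 2. A repeating key of period 2 is used — shifts +5, +9 over and over.
On urban: u+5=z, r+9=a, b+5=g, a+9=j, n+5=s.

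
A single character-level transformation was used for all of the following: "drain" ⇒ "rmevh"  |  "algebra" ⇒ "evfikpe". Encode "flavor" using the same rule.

vszepj

Two steps: reverse the string, then apply a Caesar shift of +4.
For flavor: reverse → rovalf; then shift: r+4=v, o+4=s, v+4=z, a+4=e, l+4=p, f+4=j.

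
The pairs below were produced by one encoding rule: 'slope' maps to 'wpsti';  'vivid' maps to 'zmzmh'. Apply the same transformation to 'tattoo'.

Every letter moves 4 places later in the alphabet, wrapping around z→a.
For tattoo: t+4=x, a+4=e, t+4=x, t+4=x, o+4=s, o+4=s.

xexxss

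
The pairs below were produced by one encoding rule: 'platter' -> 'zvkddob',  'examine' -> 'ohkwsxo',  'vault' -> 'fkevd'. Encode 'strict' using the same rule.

cdbsmd

Compare letters: p→z is +10, l→v is +10, a→k is +10 — a constant shift. It's a constant shift of +10 (ROT10).
Applying it to strict: s+10=c, t+10=d, r+10=b, i+10=s, c+10=m, t+10=d.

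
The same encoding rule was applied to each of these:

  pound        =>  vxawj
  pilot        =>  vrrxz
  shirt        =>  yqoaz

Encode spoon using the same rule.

A repeating key of period 2 is used — shifts +6, +9 over and over.
On spoon: s+6=y, p+9=y, o+6=u, o+9=x, n+6=t.

yyuxt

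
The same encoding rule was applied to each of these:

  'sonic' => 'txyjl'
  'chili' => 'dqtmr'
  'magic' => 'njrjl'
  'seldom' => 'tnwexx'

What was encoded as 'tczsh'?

It's a Vigenère-style cipher with numeric key [1,9,11]: position i shifts by key[i mod 3].
Reversing it on tczsh: t−1=s, c−9=t, z−11=o, s−1=r, h−9=y.

story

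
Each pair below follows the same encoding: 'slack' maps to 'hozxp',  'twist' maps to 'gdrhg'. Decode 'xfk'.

Each pair mirrors across the alphabet (s↔h, l↔o, a↔z): positions sum to 25. Each letter is replaced by its mirror in the alphabet: a↔z, b↔y, c↔x, and so on (the Atbash cipher).
Decoding xfk: x↔c, f↔u, k↔p.

cup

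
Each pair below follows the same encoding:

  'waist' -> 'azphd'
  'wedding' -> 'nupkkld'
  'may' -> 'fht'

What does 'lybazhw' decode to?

pasture

The word is reversed, then every letter is shifted forward by 7.
Reversing it on lybazhw: shift back: l−7=e, y−7=r, b−7=u, a−7=t, z−7=s, h−7=a, w−7=p → erutsap; then reverse → pasture.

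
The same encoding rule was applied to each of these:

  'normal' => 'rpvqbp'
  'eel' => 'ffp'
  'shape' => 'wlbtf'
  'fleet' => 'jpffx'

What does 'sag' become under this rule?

The shift depends on letter class: consonant n→r is +4, but vowel o→p is +1. Two shifts are in play — +1 for a/e/i/o/u, +4 for every other letter.
On sag: s(cons)+4=w, a(vowel)+1=b, g(cons)+4=k.

wbk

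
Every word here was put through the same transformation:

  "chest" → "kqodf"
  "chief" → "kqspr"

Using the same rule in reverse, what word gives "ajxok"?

Letter i (0-indexed) is shifted by i+8, so successive shifts are 8, 9, 10, ….
Reversing it on ajxok: a−8=s, j−9=a, x−10=n, o−11=d, k−12=y.

sandy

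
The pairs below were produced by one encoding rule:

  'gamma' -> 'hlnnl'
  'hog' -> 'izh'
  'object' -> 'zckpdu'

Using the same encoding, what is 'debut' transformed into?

Vowels shift forward by 11 and consonants shift forward by 1.
For debut: d(cons)+1=e, e(vowel)+11=p, b(cons)+1=c, u(vowel)+11=f, t(cons)+1=u.

epcfu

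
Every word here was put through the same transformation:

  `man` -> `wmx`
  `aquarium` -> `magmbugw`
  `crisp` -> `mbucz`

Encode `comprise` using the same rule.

mawzbucq

The shift depends on letter class: consonant m→w is +10, but vowel a→m is +12. Vowels shift forward by 12 and consonants shift forward by 10.
Applying it to comprise: c(cons)+10=m, o(vowel)+12=a, m(cons)+10=w, p(cons)+10=z, r(cons)+10=b, i(vowel)+12=u, s(cons)+10=c, e(vowel)+12=q.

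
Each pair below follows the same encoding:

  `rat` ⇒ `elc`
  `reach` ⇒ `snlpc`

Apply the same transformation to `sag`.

rld

The output letters match the input read backwards, each shifted +11: rat reversed is tar. The word is reversed, then every letter is shifted forward by 11.
On sag: reverse → gas; then shift: g+11=r, a+11=l, s+11=d.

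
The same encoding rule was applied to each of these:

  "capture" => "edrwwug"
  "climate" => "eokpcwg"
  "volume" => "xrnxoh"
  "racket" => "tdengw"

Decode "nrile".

Shifts by position in capture: pos 0: c→e (+2), pos 1: a→d (+3), pos 2: p→r (+2), pos 3: t→w (+3) — repeating every 2. A repeating key of period 2 is used — shifts +2, +3 over and over.
Decoding nrile: n−2=l, r−3=o, i−2=g, l−3=i, e−2=c.

logic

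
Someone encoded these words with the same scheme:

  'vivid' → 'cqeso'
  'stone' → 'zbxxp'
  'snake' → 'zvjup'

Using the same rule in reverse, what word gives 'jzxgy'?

In vivid: v→c is +7, i→q is +8, v→e is +9, i→s is +10 — the shift increases by 1 each position. Each letter shifts forward by (position + 7), i.e. 7, 8, 9, … — the shift grows by one for each successive letter.
Decoding jzxgy: j−7=c, z−8=r, x−9=o, g−10=w, y−11=n.

crown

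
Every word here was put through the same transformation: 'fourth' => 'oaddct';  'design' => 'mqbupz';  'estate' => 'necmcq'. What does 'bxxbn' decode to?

Shifts by position in fourth: pos 0: f→o (+9), pos 1: o→a (+12), pos 2: u→d (+9), pos 3: r→d (+12) — repeating every 2. The shifts repeat in a cycle of length 2: positions 0,1,… shift by +9, +12, then the pattern repeats.
Decoding bxxbn: b−9=s, x−12=l, x−9=o, b−12=p, n−9=e.

slope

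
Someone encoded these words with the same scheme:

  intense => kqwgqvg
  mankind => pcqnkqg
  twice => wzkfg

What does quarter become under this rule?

twcuwgu

The shift depends on letter class: consonant n→q is +3, but vowel i→k is +2. The rule splits by letter class: vowels +2, consonants +3.
On quarter: q(cons)+3=t, u(vowel)+2=w, a(vowel)+2=c, r(cons)+3=u, t(cons)+3=w, e(vowel)+2=g, r(cons)+3=u.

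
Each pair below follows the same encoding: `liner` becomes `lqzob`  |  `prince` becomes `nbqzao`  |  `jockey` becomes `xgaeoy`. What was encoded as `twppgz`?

button

l(11)→l(11) and i(8)→q(16) fit y≡7x+12 (mod 26); the inverse of 7 mod 26 is 15. This is an affine cipher: with a=0,…,z=25, each position x becomes (7x+12) mod 26.
Undoing it on twppgz: t(19)→15·(19−12)≡1=b; w(22)→15·(22−12)≡20=u; p(15)→15·(15−12)≡19=t; p(15)→15·(15−12)≡19=t; g(6)→15·(6−12)≡14=o; z(25)→15·(25−12)≡13=n (all mod 26).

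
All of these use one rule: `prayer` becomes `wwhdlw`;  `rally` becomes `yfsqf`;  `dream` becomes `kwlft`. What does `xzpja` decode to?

Shifts by position in prayer: pos 0: p→w (+7), pos 1: r→w (+5), pos 2: a→h (+7), pos 3: y→d (+5) — repeating every 2. It's a Vigenère-style cipher with numeric key [7,5]: position i shifts by key[i mod 2].
Decoding xzpja: x−7=q, z−5=u, p−7=i, j−5=e, a−7=t.

quiet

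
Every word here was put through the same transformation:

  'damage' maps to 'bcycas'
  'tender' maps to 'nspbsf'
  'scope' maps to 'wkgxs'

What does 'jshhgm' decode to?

Treating letters as 0–25, the rule is x ↦ 17x + 2 (mod 26).
Reversing it on jshhgm: j(9)→23·(9−2)≡5=f; s(18)→23·(18−2)≡4=e; h(7)→23·(7−2)≡11=l; h(7)→23·(7−2)≡11=l; g(6)→23·(6−2)≡14=o; m(12)→23·(12−2)≡22=w (all mod 26).

fellow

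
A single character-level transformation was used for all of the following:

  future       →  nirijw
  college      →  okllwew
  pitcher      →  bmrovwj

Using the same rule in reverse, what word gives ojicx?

crumb

f(5)→n(13) and u(20)→i(8) fit y≡17x+6 (mod 26); the inverse of 17 mod 26 is 23. This is an affine cipher: with a=0,…,z=25, each position x becomes (17x+6) mod 26.
Reversing it on ojicx: o(14)→23·(14−6)≡2=c; j(9)→23·(9−6)≡17=r; i(8)→23·(8−6)≡20=u; c(2)→23·(2−6)≡12=m; x(23)→23·(23−6)≡1=b (all mod 26).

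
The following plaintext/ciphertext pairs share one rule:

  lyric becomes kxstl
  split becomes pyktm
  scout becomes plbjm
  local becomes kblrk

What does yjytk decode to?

l(11)→k(10) and y(24)→x(23) fit y≡23x+17 (mod 26); the inverse of 23 mod 26 is 17. Each letter's alphabet position (a=0..z=25) is mapped through 23·x+17 mod 26 — an affine cipher.
Reversing it on yjytk: y(24)→17·(24−17)≡15=p; j(9)→17·(9−17)≡20=u; y(24)→17·(24−17)≡15=p; t(19)→17·(19−17)≡8=i; k(10)→17·(10−17)≡11=l (all mod 26).

pupil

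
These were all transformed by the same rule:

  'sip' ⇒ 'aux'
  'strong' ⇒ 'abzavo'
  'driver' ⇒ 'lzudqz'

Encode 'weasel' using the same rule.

Two shifts are in play — +12 for a/e/i/o/u, +8 for every other letter.
For weasel: w(cons)+8=e, e(vowel)+12=q, a(vowel)+12=m, s(cons)+8=a, e(vowel)+12=q, l(cons)+8=t.

eqmaqt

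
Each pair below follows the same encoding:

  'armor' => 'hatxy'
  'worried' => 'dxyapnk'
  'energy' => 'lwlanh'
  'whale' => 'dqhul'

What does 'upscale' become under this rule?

byzlhul

Shifts by position in armor: pos 0: a→h (+7), pos 1: r→a (+9), pos 2: m→t (+7), pos 3: o→x (+9) — repeating every 2. A repeating key of period 2 is used — shifts +7, +9 over and over.
On upscale: u+7=b, p+9=y, s+7=z, c+9=l, a+7=h, l+9=u, e+7=l.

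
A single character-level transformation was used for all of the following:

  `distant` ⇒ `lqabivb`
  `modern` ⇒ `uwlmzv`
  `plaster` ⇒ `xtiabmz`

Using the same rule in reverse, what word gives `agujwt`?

symbol

Compare letters: d→l is +8, i→q is +8, s→a is +8 — a constant shift. Each letter is shifted forward by 8 in the alphabet (a Caesar shift of +8).
Decoding agujwt: a−8=s, g−8=y, u−8=m, j−8=b, w−8=o, t−8=l.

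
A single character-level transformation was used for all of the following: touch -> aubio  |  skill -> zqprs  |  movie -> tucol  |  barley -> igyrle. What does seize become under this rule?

Shifts by position in touch: pos 0: t→a (+7), pos 1: o→u (+6), pos 2: u→b (+7), pos 3: c→i (+6) — repeating every 2. The shifts repeat in a cycle of length 2: positions 0,1,… shift by +7, +6, then the pattern repeats.
On seize: s+7=z, e+6=k, i+7=p, z+6=f, e+7=l.

zkpfl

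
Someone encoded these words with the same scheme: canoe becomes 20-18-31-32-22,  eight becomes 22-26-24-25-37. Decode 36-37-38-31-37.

c is letter #3 and maps to 20: an offset of 17. Letters become their 1-based position plus 17 (so a→18, b→19, …).
Reversing it on 36-37-38-31-37: 36→(36−17)÷1=19=s, 37→(37−17)÷1=20=t, 38→(38−17)÷1=21=u, 31→(31−17)÷1=14=n, 37→(37−17)÷1=20=t.

stunt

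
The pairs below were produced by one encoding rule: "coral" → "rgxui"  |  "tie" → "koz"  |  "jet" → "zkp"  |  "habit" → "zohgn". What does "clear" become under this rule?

xgkri

Two steps: reverse the string, then apply a Caesar shift of +6.
On clear: reverse → raelc; then shift: r+6=x, a+6=g, e+6=k, l+6=r, c+6=i.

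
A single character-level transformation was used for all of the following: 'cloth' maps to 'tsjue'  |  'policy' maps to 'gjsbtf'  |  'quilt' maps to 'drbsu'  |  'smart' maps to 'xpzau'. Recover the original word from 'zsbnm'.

alien

c(2)→t(19) and l(11)→s(18) fit y≡23x+25 (mod 26); the inverse of 23 mod 26 is 17. This is an affine cipher: with a=0,…,z=25, each position x becomes (23x+25) mod 26.
Decoding zsbnm: z(25)→17·(25−25)≡0=a; s(18)→17·(18−25)≡11=l; b(1)→17·(1−25)≡8=i; n(13)→17·(13−25)≡4=e; m(12)→17·(12−25)≡13=n (all mod 26).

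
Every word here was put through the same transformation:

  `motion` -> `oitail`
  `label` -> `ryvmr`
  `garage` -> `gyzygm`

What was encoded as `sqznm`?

This is an affine cipher: with a=0,…,z=25, each position x becomes (23x+24) mod 26.
Undoing it on sqznm: s(18)→17·(18−24)≡2=c; q(16)→17·(16−24)≡20=u; z(25)→17·(25−24)≡17=r; n(13)→17·(13−24)≡21=v; m(12)→17·(12−24)≡4=e (all mod 26).

curve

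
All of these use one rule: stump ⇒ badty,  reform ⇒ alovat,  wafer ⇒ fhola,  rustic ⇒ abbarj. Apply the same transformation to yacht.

hhloc

Shifts by position in stump: pos 0: s→b (+9), pos 1: t→a (+7), pos 2: u→d (+9), pos 3: m→t (+7) — repeating every 2. The shifts repeat in a cycle of length 2: positions 0,1,… shift by +9, +7, then the pattern repeats.
On yacht: y+9=h, a+7=h, c+9=l, h+7=o, t+9=c.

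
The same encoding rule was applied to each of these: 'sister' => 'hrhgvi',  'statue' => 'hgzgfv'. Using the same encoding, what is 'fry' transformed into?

Each pair mirrors across the alphabet (s↔h, i↔r, s↔h): positions sum to 25. This is the alphabet-reversal cipher (Atbash): a becomes z, b becomes y, etc.
Applying it to fry: f↔u, r↔i, y↔b.

uib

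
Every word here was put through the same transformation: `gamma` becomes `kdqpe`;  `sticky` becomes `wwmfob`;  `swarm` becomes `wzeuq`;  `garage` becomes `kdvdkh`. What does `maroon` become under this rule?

qdvrsq

Shifts by position in gamma: pos 0: g→k (+4), pos 1: a→d (+3), pos 2: m→q (+4), pos 3: m→p (+3) — repeating every 2. A repeating key of period 2 is used — shifts +4, +3 over and over.
For maroon: m+4=q, a+3=d, r+4=v, o+3=r, o+4=s, n+3=q.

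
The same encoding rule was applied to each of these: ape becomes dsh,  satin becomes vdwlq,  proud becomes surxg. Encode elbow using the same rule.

This is a Caesar cipher with shift 3.
Applying it to elbow: e+3=h, l+3=o, b+3=e, o+3=r, w+3=z.

hoerz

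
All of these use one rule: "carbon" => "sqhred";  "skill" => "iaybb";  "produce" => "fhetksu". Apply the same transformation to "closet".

sbeiuj

Compare letters: c→s is +16, a→q is +16, r→h is +16 — a constant shift. Each letter is shifted forward by 16 in the alphabet (a Caesar shift of +16).
Applying it to closet: c+16=s, l+16=b, o+16=e, s+16=i, e+16=u, t+16=j.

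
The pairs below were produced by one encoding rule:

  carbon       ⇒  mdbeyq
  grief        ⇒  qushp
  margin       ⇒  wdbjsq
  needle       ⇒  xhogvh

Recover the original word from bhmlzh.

Shifts by position in carbon: pos 0: c→m (+10), pos 1: a→d (+3), pos 2: r→b (+10), pos 3: b→e (+3) — repeating every 2. A repeating key of period 2 is used — shifts +10, +3 over and over.
Reversing it on bhmlzh: b−10=r, h−3=e, m−10=c, l−3=i, z−10=p, h−3=e.

recipe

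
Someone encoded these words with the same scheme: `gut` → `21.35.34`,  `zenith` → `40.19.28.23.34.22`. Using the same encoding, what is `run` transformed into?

32.35.28

Letters become their 1-based position plus 14 (so a→15, b→16, …).
On run: r=18→32, u=21→35, n=14→28.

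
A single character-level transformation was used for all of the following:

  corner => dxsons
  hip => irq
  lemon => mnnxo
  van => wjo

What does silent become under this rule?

Vowels shift forward by 9 and consonants shift forward by 1.
Applying it to silent: s(cons)+1=t, i(vowel)+9=r, l(cons)+1=m, e(vowel)+9=n, n(cons)+1=o, t(cons)+1=u.

trmnou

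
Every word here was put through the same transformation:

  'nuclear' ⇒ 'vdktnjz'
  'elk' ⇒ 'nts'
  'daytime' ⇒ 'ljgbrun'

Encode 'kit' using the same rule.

The shift depends on letter class: consonant n→v is +8, but vowel u→d is +9. Vowels shift forward by 9 and consonants shift forward by 8.
For kit: k(cons)+8=s, i(vowel)+9=r, t(cons)+8=b.

srb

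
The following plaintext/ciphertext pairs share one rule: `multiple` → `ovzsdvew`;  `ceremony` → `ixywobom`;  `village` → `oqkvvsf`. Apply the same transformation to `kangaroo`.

Two steps: reverse the string, then apply a Caesar shift of +10.
For kangaroo: reverse → ooragnak; then shift: o+10=y, o+10=y, r+10=b, a+10=k, g+10=q, n+10=x, a+10=k, k+10=u.

yybkqxku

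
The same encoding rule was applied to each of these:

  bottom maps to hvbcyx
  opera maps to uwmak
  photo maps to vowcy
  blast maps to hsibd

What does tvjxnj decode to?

In bottom: b→h is +6, o→v is +7, t→b is +8, t→c is +9 — the shift increases by 1 each position. Letter i (0-indexed) is shifted by i+6, so successive shifts are 6, 7, 8, ….
Reversing it on tvjxnj: t−6=n, v−7=o, j−8=b, x−9=o, n−10=d, j−11=y.

nobody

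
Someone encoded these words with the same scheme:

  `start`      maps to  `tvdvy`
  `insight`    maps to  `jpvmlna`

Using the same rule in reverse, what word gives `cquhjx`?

In start: s→t is +1, t→v is +2, a→d is +3, r→v is +4 — the shift increases by 1 each position. Letter i (0-indexed) is shifted by i+1, so successive shifts are 1, 2, 3, ….
Reversing it on cquhjx: c−1=b, q−2=o, u−3=r, h−4=d, j−5=e, x−6=r.

border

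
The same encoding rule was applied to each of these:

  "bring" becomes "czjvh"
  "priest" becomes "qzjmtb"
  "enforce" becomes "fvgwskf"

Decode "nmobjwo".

mention

Shifts by position in bring: pos 0: b→c (+1), pos 1: r→z (+8), pos 2: i→j (+1), pos 3: n→v (+8) — repeating every 2. It's a Vigenère-style cipher with numeric key [1,8]: position i shifts by key[i mod 2].
Decoding nmobjwo: n−1=m, m−8=e, o−1=n, b−8=t, j−1=i, w−8=o, o−1=n.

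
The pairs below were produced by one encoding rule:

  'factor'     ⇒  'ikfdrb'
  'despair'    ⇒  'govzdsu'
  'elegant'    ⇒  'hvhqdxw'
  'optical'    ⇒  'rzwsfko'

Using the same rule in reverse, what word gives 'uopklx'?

Shifts by position in factor: pos 0: f→i (+3), pos 1: a→k (+10), pos 2: c→f (+3), pos 3: t→d (+10) — repeating every 2. The shifts repeat in a cycle of length 2: positions 0,1,… shift by +3, +10, then the pattern repeats.
Decoding uopklx: u−3=r, o−10=e, p−3=m, k−10=a, l−3=i, x−10=n.

remain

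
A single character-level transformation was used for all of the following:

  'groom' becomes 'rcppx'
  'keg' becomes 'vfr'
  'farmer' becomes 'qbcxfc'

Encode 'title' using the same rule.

ejewf

The shift depends on letter class: consonant g→r is +11, but vowel o→p is +1. Vowels shift forward by 1 and consonants shift forward by 11.
For title: t(cons)+11=e, i(vowel)+1=j, t(cons)+11=e, l(cons)+11=w, e(vowel)+1=f.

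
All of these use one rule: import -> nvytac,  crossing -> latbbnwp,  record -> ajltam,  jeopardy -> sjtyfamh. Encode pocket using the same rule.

Two shifts are in play — +5 for a/e/i/o/u, +9 for every other letter.
Applying it to pocket: p(cons)+9=y, o(vowel)+5=t, c(cons)+9=l, k(cons)+9=t, e(vowel)+5=j, t(cons)+9=c.

ytltjc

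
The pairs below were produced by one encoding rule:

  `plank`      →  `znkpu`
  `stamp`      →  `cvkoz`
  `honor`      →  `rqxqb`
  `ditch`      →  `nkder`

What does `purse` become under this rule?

zwbuo

A repeating key of period 2 is used — shifts +10, +2 over and over.
On purse: p+10=z, u+2=w, r+10=b, s+2=u, e+10=o.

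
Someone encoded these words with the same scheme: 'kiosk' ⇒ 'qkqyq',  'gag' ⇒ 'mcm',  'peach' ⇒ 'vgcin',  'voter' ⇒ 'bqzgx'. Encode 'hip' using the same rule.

nkv

The shift depends on letter class: consonant k→q is +6, but vowel i→k is +2. Two shifts are in play — +2 for a/e/i/o/u, +6 for every other letter.
On hip: h(cons)+6=n, i(vowel)+2=k, p(cons)+6=v.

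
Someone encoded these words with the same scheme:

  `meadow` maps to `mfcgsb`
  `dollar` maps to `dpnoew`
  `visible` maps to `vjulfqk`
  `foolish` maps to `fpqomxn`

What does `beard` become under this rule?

bfcuh

In meadow: m→m is +0, e→f is +1, a→c is +2, d→g is +3 — the shift increases by 1 each position. Each letter shifts forward by its position index (0, 1, 2, …) — the shift grows by one for each successive letter.
On beard: b+0=b, e+1=f, a+2=c, r+3=u, d+4=h.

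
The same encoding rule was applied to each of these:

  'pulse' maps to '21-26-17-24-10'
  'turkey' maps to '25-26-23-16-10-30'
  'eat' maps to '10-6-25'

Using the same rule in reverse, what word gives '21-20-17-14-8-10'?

p is letter #16 and maps to 21: an offset of 5. Letters become their 1-based position plus 5 (so a→6, b→7, …).
Decoding 21-20-17-14-8-10: 21→(21−5)÷1=16=p, 20→(20−5)÷1=15=o, 17→(17−5)÷1=12=l, 14→(14−5)÷1=9=i, 8→(8−5)÷1=3=c, 10→(10−5)÷1=5=e.

police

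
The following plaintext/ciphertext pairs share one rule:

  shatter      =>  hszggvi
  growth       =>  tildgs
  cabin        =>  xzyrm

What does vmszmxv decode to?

Each pair mirrors across the alphabet (s↔h, h↔s, a↔z): positions sum to 25. Letters are reflected about the middle of the alphabet (position → 25−position): Atbash.
Decoding vmszmxv: v↔e, m↔n, s↔h, z↔a, m↔n, x↔c, v↔e.

enhance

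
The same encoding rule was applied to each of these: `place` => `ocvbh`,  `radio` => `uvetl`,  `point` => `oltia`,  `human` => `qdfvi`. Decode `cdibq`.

p(15)→o(14) and l(11)→c(2) fit y≡3x+21 (mod 26); the inverse of 3 mod 26 is 9. Each letter's alphabet position (a=0..z=25) is mapped through 3·x+21 mod 26 — an affine cipher.
Undoing it on cdibq: c(2)→9·(2−21)≡11=l; d(3)→9·(3−21)≡20=u; i(8)→9·(8−21)≡13=n; b(1)→9·(1−21)≡2=c; q(16)→9·(16−21)≡7=h (all mod 26).

lunch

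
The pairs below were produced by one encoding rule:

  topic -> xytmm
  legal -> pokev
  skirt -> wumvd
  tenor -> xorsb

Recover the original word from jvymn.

A repeating key of period 3 is used — shifts +4, +10, +4 over and over.
Reversing it on jvymn: j−4=f, v−10=l, y−4=u, m−4=i, n−10=d.

fluid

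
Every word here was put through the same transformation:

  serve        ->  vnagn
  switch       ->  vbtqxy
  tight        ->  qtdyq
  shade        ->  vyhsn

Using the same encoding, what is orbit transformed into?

s(18)→v(21) and e(4)→n(13) fit y≡21x+7 (mod 26); the inverse of 21 mod 26 is 5. Each letter's alphabet position (a=0..z=25) is mapped through 21·x+7 mod 26 — an affine cipher.
Applying it to orbit: o(14)→21·14+7≡15=p; r(17)→21·17+7≡0=a; b(1)→21·1+7≡2=c; i(8)→21·8+7≡19=t; t(19)→21·19+7≡16=q (all mod 26).

pactq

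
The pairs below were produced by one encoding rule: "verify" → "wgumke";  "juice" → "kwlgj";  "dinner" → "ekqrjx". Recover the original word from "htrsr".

groom

Letter i (0-indexed) is shifted by i+1, so successive shifts are 1, 2, 3, ….
Reversing it on htrsr: h−1=g, t−2=r, r−3=o, s−4=o, r−5=m.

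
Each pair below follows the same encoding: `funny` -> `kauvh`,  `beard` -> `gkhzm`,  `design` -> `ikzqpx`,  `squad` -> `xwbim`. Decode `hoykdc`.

In funny: f→k is +5, u→a is +6, n→u is +7, n→v is +8 — the shift increases by 1 each position. Letter i (0-indexed) is shifted by i+5, so successive shifts are 5, 6, 7, ….
Undoing it on hoykdc: h−5=c, o−6=i, y−7=r, k−8=c, d−9=u, c−10=s.

circus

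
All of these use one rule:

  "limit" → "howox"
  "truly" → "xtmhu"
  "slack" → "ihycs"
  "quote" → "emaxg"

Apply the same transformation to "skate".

isyxg

l(11)→h(7) and i(8)→o(14) fit y≡15x+24 (mod 26); the inverse of 15 mod 26 is 7. Treating letters as 0–25, the rule is x ↦ 15x + 24 (mod 26).
Applying it to skate: s(18)→15·18+24≡8=i; k(10)→15·10+24≡18=s; a(0)→15·0+24≡24=y; t(19)→15·19+24≡23=x; e(4)→15·4+24≡6=g (all mod 26).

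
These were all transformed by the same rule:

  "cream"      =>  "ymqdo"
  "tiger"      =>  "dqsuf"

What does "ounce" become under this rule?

qozga

The output letters match the input read backwards, each shifted +12: cream reversed is maerc. Two steps: reverse the string, then apply a Caesar shift of +12.
For ounce: reverse → ecnuo; then shift: e+12=q, c+12=o, n+12=z, u+12=g, o+12=a.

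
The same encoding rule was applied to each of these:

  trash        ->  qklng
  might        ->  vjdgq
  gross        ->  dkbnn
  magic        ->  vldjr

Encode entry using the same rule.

t(19)→q(16) and r(17)→k(10) fit y≡3x+11 (mod 26); the inverse of 3 mod 26 is 9. Treating letters as 0–25, the rule is x ↦ 3x + 11 (mod 26).
Applying it to entry: e(4)→3·4+11≡23=x; n(13)→3·13+11≡24=y; t(19)→3·19+11≡16=q; r(17)→3·17+11≡10=k; y(24)→3·24+11≡5=f (all mod 26).

xyqkf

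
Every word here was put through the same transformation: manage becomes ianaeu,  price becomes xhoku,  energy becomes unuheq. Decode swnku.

ounce

m(12)→i(8) and a(0)→a(0) fit y≡5x+0 (mod 26); the inverse of 5 mod 26 is 21. Each letter's alphabet position (a=0..z=25) is mapped through 5·x+0 mod 26 — an affine cipher.
Decoding swnku: s(18)→21·(18−0)≡14=o; w(22)→21·(22−0)≡20=u; n(13)→21·(13−0)≡13=n; k(10)→21·(10−0)≡2=c; u(20)→21·(20−0)≡4=e (all mod 26).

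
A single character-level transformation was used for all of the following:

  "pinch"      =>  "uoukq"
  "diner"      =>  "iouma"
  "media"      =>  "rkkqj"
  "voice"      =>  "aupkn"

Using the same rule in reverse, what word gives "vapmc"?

In pinch: p→u is +5, i→o is +6, n→u is +7, c→k is +8 — the shift increases by 1 each position. Each letter shifts forward by (position + 5), i.e. 5, 6, 7, … — the shift grows by one for each successive letter.
Undoing it on vapmc: v−5=q, a−6=u, p−7=i, m−8=e, c−9=t.

quiet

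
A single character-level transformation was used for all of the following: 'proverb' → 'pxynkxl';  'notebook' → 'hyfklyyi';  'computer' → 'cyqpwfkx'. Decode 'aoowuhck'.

Each letter's alphabet position (a=0..z=25) is mapped through 17·x+20 mod 26 — an affine cipher.
Undoing it on aoowuhck: a(0)→23·(0−20)≡8=i; o(14)→23·(14−20)≡18=s; o(14)→23·(14−20)≡18=s; w(22)→23·(22−20)≡20=u; u(20)→23·(20−20)≡0=a; h(7)→23·(7−20)≡13=n; c(2)→23·(2−20)≡2=c; k(10)→23·(10−20)≡4=e (all mod 26).

issuance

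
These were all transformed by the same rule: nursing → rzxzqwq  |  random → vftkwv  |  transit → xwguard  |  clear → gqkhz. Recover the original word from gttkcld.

In nursing: n→r is +4, u→z is +5, r→x is +6, s→z is +7 — the shift increases by 1 each position. The shift increases by 1 at each position, starting from +4: 4, 5, 6, ….
Reversing it on gttkcld: g−4=c, t−5=o, t−6=n, k−7=d, c−8=u, l−9=c, d−10=t.

conduct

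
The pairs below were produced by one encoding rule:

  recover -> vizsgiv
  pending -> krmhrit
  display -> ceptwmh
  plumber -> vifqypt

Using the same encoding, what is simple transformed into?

iptqmw

Read the word backwards and shift each letter +4.
Applying it to simple: reverse → elpmis; then shift: e+4=i, l+4=p, p+4=t, m+4=q, i+4=m, s+4=w.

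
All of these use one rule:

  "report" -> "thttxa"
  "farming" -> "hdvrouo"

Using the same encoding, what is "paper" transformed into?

In report: r→t is +2, e→h is +3, p→t is +4, o→t is +5 — the shift increases by 1 each position. Letter i (0-indexed) is shifted by i+2, so successive shifts are 2, 3, 4, ….
For paper: p+2=r, a+3=d, p+4=t, e+5=j, r+6=x.

rdtjx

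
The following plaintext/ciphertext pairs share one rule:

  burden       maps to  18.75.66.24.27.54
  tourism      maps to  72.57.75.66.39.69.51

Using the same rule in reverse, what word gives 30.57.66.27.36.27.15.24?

b(#2)→18 and u(#21)→75: differences scale by 3, so n = 3·pos + 12. Each letter becomes 3×(its alphabet position, a=1..z=26) + 12.
Reversing it on 30.57.66.27.36.27.15.24: 30→(30−12)÷3=6=f, 57→(57−12)÷3=15=o, 66→(66−12)÷3=18=r, 27→(27−12)÷3=5=e, 36→(36−12)÷3=8=h, 27→(27−12)÷3=5=e, 15→(15−12)÷3=1=a, 24→(24−12)÷3=4=d.

forehead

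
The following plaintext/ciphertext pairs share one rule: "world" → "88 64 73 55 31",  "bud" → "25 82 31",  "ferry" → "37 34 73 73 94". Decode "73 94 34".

w(#23)→88 and o(#15)→64: differences scale by 3, so n = 3·pos + 19. Each letter becomes 3×(its alphabet position, a=1..z=26) + 19.
Decoding 73 94 34: 73→(73−19)÷3=18=r, 94→(94−19)÷3=25=y, 34→(34−19)÷3=5=e.

rye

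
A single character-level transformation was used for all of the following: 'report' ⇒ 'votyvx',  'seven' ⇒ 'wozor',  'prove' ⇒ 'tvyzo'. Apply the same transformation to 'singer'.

Vowels shift forward by 10 and consonants shift forward by 4.
For singer: s(cons)+4=w, i(vowel)+10=s, n(cons)+4=r, g(cons)+4=k, e(vowel)+10=o, r(cons)+4=v.

wsrkov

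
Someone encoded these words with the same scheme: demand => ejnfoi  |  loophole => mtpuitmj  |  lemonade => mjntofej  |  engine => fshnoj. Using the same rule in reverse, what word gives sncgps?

ribbon

Shifts by position in demand: pos 0: d→e (+1), pos 1: e→j (+5), pos 2: m→n (+1), pos 3: a→f (+5) — repeating every 2. A repeating key of period 2 is used — shifts +1, +5 over and over.
Undoing it on sncgps: s−1=r, n−5=i, c−1=b, g−5=b, p−1=o, s−5=n.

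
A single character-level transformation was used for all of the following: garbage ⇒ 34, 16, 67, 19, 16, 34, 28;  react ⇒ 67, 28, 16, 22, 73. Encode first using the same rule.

31, 40, 67, 70, 73

g(#7)→34 and a(#1)→16: differences scale by 3, so n = 3·pos + 13. With a=1..z=26, the number is 3·pos + 13.
For first: f=6→31, i=9→40, r=18→67, s=19→70, t=20→73.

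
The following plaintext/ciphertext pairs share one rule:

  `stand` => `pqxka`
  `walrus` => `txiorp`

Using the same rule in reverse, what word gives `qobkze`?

trench

Compare letters: s→p is +23, t→q is +23, a→x is +23 — a constant shift. This is a Caesar cipher with shift 23.
Undoing it on qobkze: q−23=t, o−23=r, b−23=e, k−23=n, z−23=c, e−23=h.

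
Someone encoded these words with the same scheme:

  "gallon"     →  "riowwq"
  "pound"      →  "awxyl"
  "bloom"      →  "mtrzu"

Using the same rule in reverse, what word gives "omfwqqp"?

A repeating key of period 3 is used — shifts +11, +8, +3 over and over.
Undoing it on omfwqqp: o−11=d, m−8=e, f−3=c, w−11=l, q−8=i, q−3=n, p−11=e.

decline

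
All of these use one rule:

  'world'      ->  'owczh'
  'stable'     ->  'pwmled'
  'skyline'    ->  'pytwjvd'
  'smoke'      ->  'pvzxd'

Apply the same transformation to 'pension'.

yztdypa

The output letters match the input read backwards, each shifted +11: world reversed is dlrow. The word is reversed, then every letter is shifted forward by 11.
On pension: reverse → noisnep; then shift: n+11=y, o+11=z, i+11=t, s+11=d, n+11=y, e+11=p, p+11=a.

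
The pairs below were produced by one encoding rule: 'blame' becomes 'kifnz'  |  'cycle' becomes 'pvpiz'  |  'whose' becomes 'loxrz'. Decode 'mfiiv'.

Treating letters as 0–25, the rule is x ↦ 5x + 5 (mod 26).
Undoing it on mfiiv: m(12)→21·(12−5)≡17=r; f(5)→21·(5−5)≡0=a; i(8)→21·(8−5)≡11=l; i(8)→21·(8−5)≡11=l; v(21)→21·(21−5)≡24=y (all mod 26).

rally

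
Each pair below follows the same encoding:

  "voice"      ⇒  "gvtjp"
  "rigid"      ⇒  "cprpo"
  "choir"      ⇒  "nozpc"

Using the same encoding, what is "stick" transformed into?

datjv

Shifts by position in voice: pos 0: v→g (+11), pos 1: o→v (+7), pos 2: i→t (+11), pos 3: c→j (+7) — repeating every 2. A repeating key of period 2 is used — shifts +11, +7 over and over.
On stick: s+11=d, t+7=a, i+11=t, c+7=j, k+11=v.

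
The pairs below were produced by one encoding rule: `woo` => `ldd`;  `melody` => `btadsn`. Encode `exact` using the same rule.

Compare letters: w→l is +15, o→d is +15, o→d is +15 — a constant shift. It's a constant shift of +15 (ROT15).
For exact: e+15=t, x+15=m, a+15=p, c+15=r, t+15=i.

tmpri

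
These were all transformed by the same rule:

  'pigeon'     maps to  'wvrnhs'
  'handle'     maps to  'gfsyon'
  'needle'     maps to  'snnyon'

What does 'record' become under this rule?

anjhay

p(15)→w(22) and i(8)→v(21) fit y≡15x+5 (mod 26); the inverse of 15 mod 26 is 7. Each letter's alphabet position (a=0..z=25) is mapped through 15·x+5 mod 26 — an affine cipher.
On record: r(17)→15·17+5≡0=a; e(4)→15·4+5≡13=n; c(2)→15·2+5≡9=j; o(14)→15·14+5≡7=h; r(17)→15·17+5≡0=a; d(3)→15·3+5≡24=y (all mod 26).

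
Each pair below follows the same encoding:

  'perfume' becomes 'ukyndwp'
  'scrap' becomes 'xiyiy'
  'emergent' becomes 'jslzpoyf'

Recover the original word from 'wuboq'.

rough

In perfume: p→u is +5, e→k is +6, r→y is +7, f→n is +8 — the shift increases by 1 each position. The shift increases by 1 at each position, starting from +5: 5, 6, 7, ….
Reversing it on wuboq: w−5=r, u−6=o, b−7=u, o−8=g, q−9=h.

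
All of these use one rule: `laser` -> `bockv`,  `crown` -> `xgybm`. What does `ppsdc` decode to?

stiff

The output letters match the input read backwards, each shifted +10: laser reversed is resal. Read the word backwards and shift each letter +10.
Decoding ppsdc: shift back: p−10=f, p−10=f, s−10=i, d−10=t, c−10=s → ffits; then reverse → stiff.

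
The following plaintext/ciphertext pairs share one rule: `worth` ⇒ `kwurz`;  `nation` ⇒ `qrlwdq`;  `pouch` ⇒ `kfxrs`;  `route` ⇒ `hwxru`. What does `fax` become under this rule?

adi

The output letters match the input read backwards, each shifted +3: worth reversed is htrow. Read the word backwards and shift each letter +3.
For fax: reverse → xaf; then shift: x+3=a, a+3=d, f+3=i.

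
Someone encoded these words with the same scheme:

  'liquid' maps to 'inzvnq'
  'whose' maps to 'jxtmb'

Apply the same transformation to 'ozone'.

The output letters match the input read backwards, each shifted +5: liquid reversed is diuqil. Read the word backwards and shift each letter +5.
For ozone: reverse → enozo; then shift: e+5=j, n+5=s, o+5=t, z+5=e, o+5=t.

jstet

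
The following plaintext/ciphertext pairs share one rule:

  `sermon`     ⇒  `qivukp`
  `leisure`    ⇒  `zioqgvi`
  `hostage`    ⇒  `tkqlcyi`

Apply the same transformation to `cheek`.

s(18)→q(16) and e(4)→i(8) fit y≡21x+2 (mod 26); the inverse of 21 mod 26 is 5. Treating letters as 0–25, the rule is x ↦ 21x + 2 (mod 26).
Applying it to cheek: c(2)→21·2+2≡18=s; h(7)→21·7+2≡19=t; e(4)→21·4+2≡8=i; e(4)→21·4+2≡8=i; k(10)→21·10+2≡4=e (all mod 26).

stiie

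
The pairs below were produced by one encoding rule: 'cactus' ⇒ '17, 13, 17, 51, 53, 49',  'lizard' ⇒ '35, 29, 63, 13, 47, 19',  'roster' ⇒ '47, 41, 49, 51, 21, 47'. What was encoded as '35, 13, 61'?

c(#3)→17 and a(#1)→13: differences scale by 2, so n = 2·pos + 11. Each letter becomes 2×(its alphabet position, a=1..z=26) + 11.
Reversing it on 35, 13, 61: 35→(35−11)÷2=12=l, 13→(13−11)÷2=1=a, 61→(61−11)÷2=25=y.

lay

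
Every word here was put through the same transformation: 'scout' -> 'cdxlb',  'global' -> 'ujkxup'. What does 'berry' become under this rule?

The output letters match the input read backwards, each shifted +9: scout reversed is tuocs. Two steps: reverse the string, then apply a Caesar shift of +9.
Applying it to berry: reverse → yrreb; then shift: y+9=h, r+9=a, r+9=a, e+9=n, b+9=k.

haank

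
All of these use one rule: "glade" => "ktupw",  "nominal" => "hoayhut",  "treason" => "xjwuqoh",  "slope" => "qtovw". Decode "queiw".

sauce

This is an affine cipher: with a=0,…,z=25, each position x becomes (7x+20) mod 26.
Undoing it on queiw: q(16)→15·(16−20)≡18=s; u(20)→15·(20−20)≡0=a; e(4)→15·(4−20)≡20=u; i(8)→15·(8−20)≡2=c; w(22)→15·(22−20)≡4=e (all mod 26).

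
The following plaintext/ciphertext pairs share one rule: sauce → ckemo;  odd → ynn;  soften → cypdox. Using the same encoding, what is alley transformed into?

Compare letters: s→c is +10, a→k is +10, u→e is +10 — a constant shift. Each letter is shifted forward by 10 in the alphabet (a Caesar shift of +10).
For alley: a+10=k, l+10=v, l+10=v, e+10=o, y+10=i.

kvvoi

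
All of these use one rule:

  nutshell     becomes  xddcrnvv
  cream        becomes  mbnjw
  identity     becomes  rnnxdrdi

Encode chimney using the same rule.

The shift depends on letter class: consonant n→x is +10, but vowel u→d is +9. The rule splits by letter class: vowels +9, consonants +10.
For chimney: c(cons)+10=m, h(cons)+10=r, i(vowel)+9=r, m(cons)+10=w, n(cons)+10=x, e(vowel)+9=n, y(cons)+10=i.

mrrwxni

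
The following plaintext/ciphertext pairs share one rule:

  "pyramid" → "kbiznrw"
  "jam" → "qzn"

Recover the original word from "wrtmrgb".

Each letter is replaced by its mirror in the alphabet: a↔z, b↔y, c↔x, and so on (the Atbash cipher).
Reversing it on wrtmrgb: w↔d, r↔i, t↔g, m↔n, r↔i, g↔t, b↔y.

dignity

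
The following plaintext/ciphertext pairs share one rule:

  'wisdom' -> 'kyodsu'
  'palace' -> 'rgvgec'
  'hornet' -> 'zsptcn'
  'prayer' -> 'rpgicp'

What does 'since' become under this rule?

Each letter's alphabet position (a=0..z=25) is mapped through 25·x+6 mod 26 — an affine cipher.
Applying it to since: s(18)→25·18+6≡14=o; i(8)→25·8+6≡24=y; n(13)→25·13+6≡19=t; c(2)→25·2+6≡4=e; e(4)→25·4+6≡2=c (all mod 26).

oytec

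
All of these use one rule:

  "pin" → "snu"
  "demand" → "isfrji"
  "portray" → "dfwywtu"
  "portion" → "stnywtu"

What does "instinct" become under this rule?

The output letters match the input read backwards, each shifted +5: pin reversed is nip. Two steps: reverse the string, then apply a Caesar shift of +5.
On instinct: reverse → tcnitsni; then shift: t+5=y, c+5=h, n+5=s, i+5=n, t+5=y, s+5=x, n+5=s, i+5=n.

yhsnyxsn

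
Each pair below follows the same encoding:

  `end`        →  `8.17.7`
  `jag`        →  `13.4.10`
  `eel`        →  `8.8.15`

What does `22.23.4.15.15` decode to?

stall

Each letter is replaced by its alphabet position (a=1..z=26) + 3.
Reversing it on 22.23.4.15.15: 22→(22−3)÷1=19=s, 23→(23−3)÷1=20=t, 4→(4−3)÷1=1=a, 15→(15−3)÷1=12=l, 15→(15−3)÷1=12=l.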